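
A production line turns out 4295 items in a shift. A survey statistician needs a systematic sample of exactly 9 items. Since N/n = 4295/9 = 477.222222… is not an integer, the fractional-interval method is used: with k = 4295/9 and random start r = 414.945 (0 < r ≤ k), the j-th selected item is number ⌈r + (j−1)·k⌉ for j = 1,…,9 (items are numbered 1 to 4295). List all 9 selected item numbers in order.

j=1: r + 0k = 414.945 → ⌈·⌉ = 415
j=2: r + 1k = 892.167222… → ⌈·⌉ = 893
j=3: r + 2k = 1369.389444… → ⌈·⌉ = 1370
j=4: r + 3k = 1846.611666… → ⌈·⌉ = 1847
j=5: r + 4k = 2323.833888… → ⌈·⌉ = 2324
j=6: r + 5k = 2801.056111… → ⌈·⌉ = 2802
j=7: r + 6k = 3278.278333… → ⌈·⌉ = 3279
j=8: r + 7k = 3755.500555… → ⌈·⌉ = 3756
j=9: r + 8k = 4232.722777… → ⌈·⌉ = 4233

415, 893, 1370, 1847, 2324, 2802, 3279, 3756, 4233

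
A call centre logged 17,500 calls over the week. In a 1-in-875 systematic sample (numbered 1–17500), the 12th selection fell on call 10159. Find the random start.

k = 875
r = 10159 − (12−1)×875 = 10159 − 9625 = 534

534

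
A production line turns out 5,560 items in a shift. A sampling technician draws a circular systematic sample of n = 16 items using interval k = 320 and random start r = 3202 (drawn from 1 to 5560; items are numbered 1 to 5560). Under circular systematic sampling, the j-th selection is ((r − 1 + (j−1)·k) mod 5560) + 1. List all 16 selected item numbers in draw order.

3202, 3522, 3842, 4162, 4482, 4802, 5122, 5442, 202, 522, 842, 1162, 1482, 1802, 2122, 2442

Selection 1: 3202
Selection 2: 3202 + 320 = 3522
Selection 3: 3522 + 320 = 3842
Selection 4: 3842 + 320 = 4162
Selection 5: 4162 + 320 = 4482
Selection 6: 4482 + 320 = 4802
Selection 7: 4802 + 320 = 5122
Selection 8: 5122 + 320 = 5442
Selection 9: 5442 + 320 = 5762 → 5762 − 5560 = 202
Selection 10: 202 + 320 = 522
Selection 11: 522 + 320 = 842
Selection 12: 842 + 320 = 1162
Selection 13: 1162 + 320 = 1482
Selection 14: 1482 + 320 = 1802
Selection 15: 1802 + 320 = 2122
Selection 16: 2122 + 320 = 2442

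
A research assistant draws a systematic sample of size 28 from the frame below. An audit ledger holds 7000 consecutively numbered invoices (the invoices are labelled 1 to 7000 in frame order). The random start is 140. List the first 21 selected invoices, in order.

k = N/n = 7000/28 = 250
invoice 1: 140
invoice 2: 140 + 250 = 390
invoice 3: 390 + 250 = 640
invoice 4: 640 + 250 = 890
invoice 5: 890 + 250 = 1140
invoice 6: 1140 + 250 = 1390
invoice 7: 1390 + 250 = 1640
invoice 8: 1640 + 250 = 1890
invoice 9: 1890 + 250 = 2140
invoice 10: 2140 + 250 = 2390
invoice 11: 2390 + 250 = 2640
invoice 12: 2640 + 250 = 2890
invoice 13: 2890 + 250 = 3140
invoice 14: 3140 + 250 = 3390
invoice 15: 3390 + 250 = 3640
invoice 16: 3640 + 250 = 3890
invoice 17: 3890 + 250 = 4140
invoice 18: 4140 + 250 = 4390
invoice 19: 4390 + 250 = 4640
invoice 20: 4640 + 250 = 4890
invoice 21: 4890 + 250 = 5140

140, 390, 640, 890, 1140, 1390, 1640, 1890, 2140, 2390, 2640, 2890, 3140, 3390, 3640, 3890, 4140, 4390, 4640, 4890, 5140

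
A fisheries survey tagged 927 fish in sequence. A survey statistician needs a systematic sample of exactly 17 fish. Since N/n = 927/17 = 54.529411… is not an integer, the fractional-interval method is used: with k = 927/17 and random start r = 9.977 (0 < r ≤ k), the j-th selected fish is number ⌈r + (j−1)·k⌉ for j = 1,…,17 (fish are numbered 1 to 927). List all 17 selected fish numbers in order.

10, 65, 120, 174, 229, 283, 338, 392, 447, 501, 556, 610, 665, 719, 774, 828, 883

j=1: r + 0k = 9.977 → ⌈·⌉ = 10
j=2: r + 1k = 64.506411… → ⌈·⌉ = 65
j=3: r + 2k = 119.035823… → ⌈·⌉ = 120
j=4: r + 3k = 173.565235… → ⌈·⌉ = 174
j=5: r + 4k = 228.094647… → ⌈·⌉ = 229
j=6: r + 5k = 282.624058… → ⌈·⌉ = 283
j=7: r + 6k = 337.153470… → ⌈·⌉ = 338
j=8: r + 7k = 391.682882… → ⌈·⌉ = 392
j=9: r + 8k = 446.212294… → ⌈·⌉ = 447
j=10: r + 9k = 500.741705… → ⌈·⌉ = 501
j=11: r + 10k = 555.271117… → ⌈·⌉ = 556
j=12: r + 11k = 609.800529… → ⌈·⌉ = 610
j=13: r + 12k = 664.329941… → ⌈·⌉ = 665
j=14: r + 13k = 718.859352… → ⌈·⌉ = 719
j=15: r + 14k = 773.388764… → ⌈·⌉ = 774
j=16: r + 15k = 827.918176… → ⌈·⌉ = 828
j=17: r + 16k = 882.447588… → ⌈·⌉ = 883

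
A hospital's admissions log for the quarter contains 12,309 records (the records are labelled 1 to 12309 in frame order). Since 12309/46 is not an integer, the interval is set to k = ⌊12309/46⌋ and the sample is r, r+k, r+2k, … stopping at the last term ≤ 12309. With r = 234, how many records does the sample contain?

k = ⌊12309/46⌋ = 267
Achieved size = ⌊(12309 − 234)/267⌋ + 1 = ⌊12075/267⌋ + 1 = 45 + 1 = 46
(last selection: 234 + 45×267 = 12249 ≤ 12309; next would be 12516 > 12309)

46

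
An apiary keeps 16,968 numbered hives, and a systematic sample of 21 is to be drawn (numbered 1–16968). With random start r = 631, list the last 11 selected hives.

k = N/n = 16968/21 = 808
11th selection = 631 + 10×808 = 8711
12th: 8711 + 808 = 9519
13th: 9519 + 808 = 10327
14th: 10327 + 808 = 11135
15th: 11135 + 808 = 11943
16th: 11943 + 808 = 12751
17th: 12751 + 808 = 13559
18th: 13559 + 808 = 14367
19th: 14367 + 808 = 15175
20th: 15175 + 808 = 15983
21st: 15983 + 808 = 16791

8711, 9519, 10327, 11135, 11943, 12751, 13559, 14367, 15175, 15983, 16791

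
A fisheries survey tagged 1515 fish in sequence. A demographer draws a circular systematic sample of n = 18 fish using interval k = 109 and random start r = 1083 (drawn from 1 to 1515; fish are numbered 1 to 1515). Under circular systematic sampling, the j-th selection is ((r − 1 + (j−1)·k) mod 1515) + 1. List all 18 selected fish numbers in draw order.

Selection 1: 1083
Selection 2: 1083 + 109 = 1192
Selection 3: 1192 + 109 = 1301
Selection 4: 1301 + 109 = 1410
Selection 5: 1410 + 109 = 1519 → 1519 − 1515 = 4
Selection 6: 4 + 109 = 113
Selection 7: 113 + 109 = 222
Selection 8: 222 + 109 = 331
Selection 9: 331 + 109 = 440
Selection 10: 440 + 109 = 549
Selection 11: 549 + 109 = 658
Selection 12: 658 + 109 = 767
Selection 13: 767 + 109 = 876
Selection 14: 876 + 109 = 985
Selection 15: 985 + 109 = 1094
Selection 16: 1094 + 109 = 1203
Selection 17: 1203 + 109 = 1312
Selection 18: 1312 + 109 = 1421

1083, 1192, 1301, 1410, 4, 113, 222, 331, 440, 549, 658, 767, 876, 985, 1094, 1203, 1312, 1421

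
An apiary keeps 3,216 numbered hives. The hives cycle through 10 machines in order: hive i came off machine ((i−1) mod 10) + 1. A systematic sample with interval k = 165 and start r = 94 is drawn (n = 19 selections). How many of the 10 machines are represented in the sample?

2

Consecutive selections differ by k = 165, so their machine numbers differ by 165 mod 10 = 5.
gcd(165, 10) = 5, so the sample visits 10/5 = 2 distinct residues mod 10.
Start 94 is machine 4; the machines hit are 4, 9.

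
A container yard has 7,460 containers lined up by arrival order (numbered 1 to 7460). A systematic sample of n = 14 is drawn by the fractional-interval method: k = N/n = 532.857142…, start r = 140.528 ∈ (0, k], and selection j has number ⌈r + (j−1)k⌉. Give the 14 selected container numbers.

141, 674, 1207, 1740, 2272, 2805, 3338, 3871, 4404, 4937, 5470, 6002, 6535, 7068

j=1: r + 0k = 140.528 → ⌈·⌉ = 141
j=2: r + 1k = 673.385142… → ⌈·⌉ = 674
j=3: r + 2k = 1206.242285… → ⌈·⌉ = 1207
j=4: r + 3k = 1739.099428… → ⌈·⌉ = 1740
j=5: r + 4k = 2271.956571… → ⌈·⌉ = 2272
j=6: r + 5k = 2804.813714… → ⌈·⌉ = 2805
j=7: r + 6k = 3337.670857… → ⌈·⌉ = 3338
j=8: r + 7k = 3870.528 → ⌈·⌉ = 3871
j=9: r + 8k = 4403.385142… → ⌈·⌉ = 4404
j=10: r + 9k = 4936.242285… → ⌈·⌉ = 4937
j=11: r + 10k = 5469.099428… → ⌈·⌉ = 5470
j=12: r + 11k = 6001.956571… → ⌈·⌉ = 6002
j=13: r + 12k = 6534.813714… → ⌈·⌉ = 6535
j=14: r + 13k = 7067.670857… → ⌈·⌉ = 7068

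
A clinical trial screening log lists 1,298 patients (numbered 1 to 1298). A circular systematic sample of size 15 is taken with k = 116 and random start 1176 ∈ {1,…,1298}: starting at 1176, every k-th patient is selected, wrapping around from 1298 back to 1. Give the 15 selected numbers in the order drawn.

Selection 1: 1176
Selection 2: 1176 + 116 = 1292
Selection 3: 1292 + 116 = 1408 → 1408 − 1298 = 110
Selection 4: 110 + 116 = 226
Selection 5: 226 + 116 = 342
Selection 6: 342 + 116 = 458
Selection 7: 458 + 116 = 574
Selection 8: 574 + 116 = 690
Selection 9: 690 + 116 = 806
Selection 10: 806 + 116 = 922
Selection 11: 922 + 116 = 1038
Selection 12: 1038 + 116 = 1154
Selection 13: 1154 + 116 = 1270
Selection 14: 1270 + 116 = 1386 → 1386 − 1298 = 88
Selection 15: 88 + 116 = 204

1176, 1292, 110, 226, 342, 458, 574, 690, 806, 922, 1038, 1154, 1270, 88, 204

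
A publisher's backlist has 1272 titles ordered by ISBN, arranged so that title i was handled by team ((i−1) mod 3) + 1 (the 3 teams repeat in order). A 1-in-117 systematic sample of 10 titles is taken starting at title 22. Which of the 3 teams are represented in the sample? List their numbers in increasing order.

1

Consecutive selections differ by k = 117, so their team numbers differ by 117 mod 3 = 0.
gcd(117, 3) = 3, so the sample visits 3/3 = 1 distinct residues mod 3.
Start 22 is team 1; the teams hit are 1.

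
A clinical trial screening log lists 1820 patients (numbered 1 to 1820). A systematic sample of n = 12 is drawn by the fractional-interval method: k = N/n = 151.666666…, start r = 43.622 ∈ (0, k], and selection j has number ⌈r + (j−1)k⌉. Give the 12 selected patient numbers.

44, 196, 347, 499, 651, 802, 954, 1106, 1257, 1409, 1561, 1712

j=1: r + 0k = 43.622 → ⌈·⌉ = 44
j=2: r + 1k = 195.288666… → ⌈·⌉ = 196
j=3: r + 2k = 346.955333… → ⌈·⌉ = 347
j=4: r + 3k = 498.622 → ⌈·⌉ = 499
j=5: r + 4k = 650.288666… → ⌈·⌉ = 651
j=6: r + 5k = 801.955333… → ⌈·⌉ = 802
j=7: r + 6k = 953.622 → ⌈·⌉ = 954
j=8: r + 7k = 1105.288666… → ⌈·⌉ = 1106
j=9: r + 8k = 1256.955333… → ⌈·⌉ = 1257
j=10: r + 9k = 1408.622 → ⌈·⌉ = 1409
j=11: r + 10k = 1560.288666… → ⌈·⌉ = 1561
j=12: r + 11k = 1711.955333… → ⌈·⌉ = 1712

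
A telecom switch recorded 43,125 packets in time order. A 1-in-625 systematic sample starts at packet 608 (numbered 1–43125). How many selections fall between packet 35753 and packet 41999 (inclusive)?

10

k = 625
First selection ≥ 35753: 608 + ⌈(35753−608)/625⌉·625 = 608 + 57×625 = 36233
Last selection ≤ 41999: 608 + ⌊(41999−608)/625⌋·625 = 608 + 66×625 = 41858
Count = 66 − 57 + 1 = 10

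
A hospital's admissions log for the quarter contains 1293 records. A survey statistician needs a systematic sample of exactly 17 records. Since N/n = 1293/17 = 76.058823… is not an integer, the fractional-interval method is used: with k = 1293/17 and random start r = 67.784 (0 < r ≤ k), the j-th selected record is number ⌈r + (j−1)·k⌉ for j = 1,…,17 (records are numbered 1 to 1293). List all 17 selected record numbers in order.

j=1: r + 0k = 67.784 → ⌈·⌉ = 68
j=2: r + 1k = 143.842823… → ⌈·⌉ = 144
j=3: r + 2k = 219.901647… → ⌈·⌉ = 220
j=4: r + 3k = 295.960470… → ⌈·⌉ = 296
j=5: r + 4k = 372.019294… → ⌈·⌉ = 373
j=6: r + 5k = 448.078117… → ⌈·⌉ = 449
j=7: r + 6k = 524.136941… → ⌈·⌉ = 525
j=8: r + 7k = 600.195764… → ⌈·⌉ = 601
j=9: r + 8k = 676.254588… → ⌈·⌉ = 677
j=10: r + 9k = 752.313411… → ⌈·⌉ = 753
j=11: r + 10k = 828.372235… → ⌈·⌉ = 829
j=12: r + 11k = 904.431058… → ⌈·⌉ = 905
j=13: r + 12k = 980.489882… → ⌈·⌉ = 981
j=14: r + 13k = 1056.548705… → ⌈·⌉ = 1057
j=15: r + 14k = 1132.607529… → ⌈·⌉ = 1133
j=16: r + 15k = 1208.666352… → ⌈·⌉ = 1209
j=17: r + 16k = 1284.725176… → ⌈·⌉ = 1285

68, 144, 220, 296, 373, 449, 525, 601, 677, 753, 829, 905, 981, 1057, 1133, 1209, 1285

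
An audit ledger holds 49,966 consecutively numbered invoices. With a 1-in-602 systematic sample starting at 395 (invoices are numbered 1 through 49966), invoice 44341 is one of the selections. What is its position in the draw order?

k = 602
position = (44341 − 395)/602 + 1 = 43946/602 + 1 = 73 + 1 = 74

74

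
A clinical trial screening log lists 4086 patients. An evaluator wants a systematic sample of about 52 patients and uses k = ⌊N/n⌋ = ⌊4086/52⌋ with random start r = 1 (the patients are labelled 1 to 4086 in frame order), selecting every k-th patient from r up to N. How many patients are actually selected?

k = ⌊4086/52⌋ = 78
Achieved size = ⌊(4086 − 1)/78⌋ + 1 = ⌊4085/78⌋ + 1 = 52 + 1 = 53
(last selection: 1 + 52×78 = 4057 ≤ 4086; next would be 4135 > 4086)

53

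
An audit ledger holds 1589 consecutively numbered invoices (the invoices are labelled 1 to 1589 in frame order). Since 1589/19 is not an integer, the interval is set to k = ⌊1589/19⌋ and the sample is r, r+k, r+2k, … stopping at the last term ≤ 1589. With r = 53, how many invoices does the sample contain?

k = ⌊1589/19⌋ = 83
Achieved size = ⌊(1589 − 53)/83⌋ + 1 = ⌊1536/83⌋ + 1 = 18 + 1 = 19
(last selection: 53 + 18×83 = 1547 ≤ 1589; next would be 1630 > 1589)

19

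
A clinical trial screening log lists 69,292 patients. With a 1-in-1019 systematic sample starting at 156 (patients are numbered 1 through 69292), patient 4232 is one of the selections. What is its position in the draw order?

5

k = 1019
position = (4232 − 156)/1019 + 1 = 4076/1019 + 1 = 4 + 1 = 5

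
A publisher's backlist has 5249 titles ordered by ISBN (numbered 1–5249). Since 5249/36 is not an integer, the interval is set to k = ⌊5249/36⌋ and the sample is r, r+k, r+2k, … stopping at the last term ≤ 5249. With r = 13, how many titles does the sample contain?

37

k = ⌊5249/36⌋ = 145
Achieved size = ⌊(5249 − 13)/145⌋ + 1 = ⌊5236/145⌋ + 1 = 36 + 1 = 37
(last selection: 13 + 36×145 = 5233 ≤ 5249; next would be 5378 > 5249)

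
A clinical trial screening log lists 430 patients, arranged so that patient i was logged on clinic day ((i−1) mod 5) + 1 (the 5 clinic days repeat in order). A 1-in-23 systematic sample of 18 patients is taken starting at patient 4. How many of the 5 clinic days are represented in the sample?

5

Consecutive selections differ by k = 23, so their clinic day numbers differ by 23 mod 5 = 3.
gcd(23, 5) = 1, so the sample visits 5/1 = 5 distinct residues mod 5.
Start 4 is clinic day 4; the clinic days hit are 1, 2, 3, 4, 5.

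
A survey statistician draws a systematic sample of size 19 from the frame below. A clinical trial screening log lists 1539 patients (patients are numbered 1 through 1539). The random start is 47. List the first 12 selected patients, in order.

47, 128, 209, 290, 371, 452, 533, 614, 695, 776, 857, 938

k = N/n = 1539/19 = 81
patient 1: 47
patient 2: 47 + 81 = 128
patient 3: 128 + 81 = 209
patient 4: 209 + 81 = 290
patient 5: 290 + 81 = 371
patient 6: 371 + 81 = 452
patient 7: 452 + 81 = 533
patient 8: 533 + 81 = 614
patient 9: 614 + 81 = 695
patient 10: 695 + 81 = 776
patient 11: 776 + 81 = 857
patient 12: 857 + 81 = 938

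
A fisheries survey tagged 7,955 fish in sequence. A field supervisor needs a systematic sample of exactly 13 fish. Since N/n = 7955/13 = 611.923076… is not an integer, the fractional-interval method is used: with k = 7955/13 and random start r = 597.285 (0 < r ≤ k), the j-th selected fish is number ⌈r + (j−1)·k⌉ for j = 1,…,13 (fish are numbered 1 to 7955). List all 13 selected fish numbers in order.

j=1: r + 0k = 597.285 → ⌈·⌉ = 598
j=2: r + 1k = 1209.208076… → ⌈·⌉ = 1210
j=3: r + 2k = 1821.131153… → ⌈·⌉ = 1822
j=4: r + 3k = 2433.054230… → ⌈·⌉ = 2434
j=5: r + 4k = 3044.977307… → ⌈·⌉ = 3045
j=6: r + 5k = 3656.900384… → ⌈·⌉ = 3657
j=7: r + 6k = 4268.823461… → ⌈·⌉ = 4269
j=8: r + 7k = 4880.746538… → ⌈·⌉ = 4881
j=9: r + 8k = 5492.669615… → ⌈·⌉ = 5493
j=10: r + 9k = 6104.592692… → ⌈·⌉ = 6105
j=11: r + 10k = 6716.515769… → ⌈·⌉ = 6717
j=12: r + 11k = 7328.438846… → ⌈·⌉ = 7329
j=13: r + 12k = 7940.361923… → ⌈·⌉ = 7941

598, 1210, 1822, 2434, 3045, 3657, 4269, 4881, 5493, 6105, 6717, 7329, 7941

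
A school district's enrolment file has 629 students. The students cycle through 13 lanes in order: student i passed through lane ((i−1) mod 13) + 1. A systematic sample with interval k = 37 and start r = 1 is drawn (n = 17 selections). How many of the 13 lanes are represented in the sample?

13

Consecutive selections differ by k = 37, so their lane numbers differ by 37 mod 13 = 11.
gcd(37, 13) = 1, so the sample visits 13/1 = 13 distinct residues mod 13.
Start 1 is lane 1; the lanes hit are 1, 2, 3, 4, 5, 6, 7, 8, 9, 10, 11, 12, 13.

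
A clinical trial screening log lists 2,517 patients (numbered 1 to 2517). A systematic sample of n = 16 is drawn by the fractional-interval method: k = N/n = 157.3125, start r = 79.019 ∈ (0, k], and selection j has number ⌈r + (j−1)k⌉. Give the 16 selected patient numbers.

j=1: r + 0k = 79.019 → ⌈·⌉ = 80
j=2: r + 1k = 236.3315 → ⌈·⌉ = 237
j=3: r + 2k = 393.644 → ⌈·⌉ = 394
j=4: r + 3k = 550.9565 → ⌈·⌉ = 551
j=5: r + 4k = 708.269 → ⌈·⌉ = 709
j=6: r + 5k = 865.5815 → ⌈·⌉ = 866
j=7: r + 6k = 1022.894 → ⌈·⌉ = 1023
j=8: r + 7k = 1180.2065 → ⌈·⌉ = 1181
j=9: r + 8k = 1337.519 → ⌈·⌉ = 1338
j=10: r + 9k = 1494.8315 → ⌈·⌉ = 1495
j=11: r + 10k = 1652.144 → ⌈·⌉ = 1653
j=12: r + 11k = 1809.4565 → ⌈·⌉ = 1810
j=13: r + 12k = 1966.769 → ⌈·⌉ = 1967
j=14: r + 13k = 2124.0815 → ⌈·⌉ = 2125
j=15: r + 14k = 2281.394 → ⌈·⌉ = 2282
j=16: r + 15k = 2438.7065 → ⌈·⌉ = 2439

80, 237, 394, 551, 709, 866, 1023, 1181, 1338, 1495, 1653, 1810, 1967, 2125, 2282, 2439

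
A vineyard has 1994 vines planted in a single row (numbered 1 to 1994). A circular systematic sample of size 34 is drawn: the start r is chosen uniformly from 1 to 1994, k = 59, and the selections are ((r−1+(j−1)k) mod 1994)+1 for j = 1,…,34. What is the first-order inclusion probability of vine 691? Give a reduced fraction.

For each position j, as r ranges over 1…1994 the j-th selection hits every vine exactly once, so vine 691 is selected for exactly 34 of the 1994 starts.
Inclusion probability = 34/1994 = 17/997.

17/997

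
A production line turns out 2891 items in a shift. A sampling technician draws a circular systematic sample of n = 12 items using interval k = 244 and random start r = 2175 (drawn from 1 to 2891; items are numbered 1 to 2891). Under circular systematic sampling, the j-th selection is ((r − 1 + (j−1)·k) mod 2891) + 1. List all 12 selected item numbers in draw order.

Selection 1: 2175
Selection 2: 2175 + 244 = 2419
Selection 3: 2419 + 244 = 2663
Selection 4: 2663 + 244 = 2907 → 2907 − 2891 = 16
Selection 5: 16 + 244 = 260
Selection 6: 260 + 244 = 504
Selection 7: 504 + 244 = 748
Selection 8: 748 + 244 = 992
Selection 9: 992 + 244 = 1236
Selection 10: 1236 + 244 = 1480
Selection 11: 1480 + 244 = 1724
Selection 12: 1724 + 244 = 1968

2175, 2419, 2663, 16, 260, 504, 748, 992, 1236, 1480, 1724, 1968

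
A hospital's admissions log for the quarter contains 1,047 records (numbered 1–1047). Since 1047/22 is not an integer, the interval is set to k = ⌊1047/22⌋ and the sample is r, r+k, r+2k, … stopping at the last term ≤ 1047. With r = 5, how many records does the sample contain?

k = ⌊1047/22⌋ = 47
Achieved size = ⌊(1047 − 5)/47⌋ + 1 = ⌊1042/47⌋ + 1 = 22 + 1 = 23
(last selection: 5 + 22×47 = 1039 ≤ 1047; next would be 1086 > 1047)

23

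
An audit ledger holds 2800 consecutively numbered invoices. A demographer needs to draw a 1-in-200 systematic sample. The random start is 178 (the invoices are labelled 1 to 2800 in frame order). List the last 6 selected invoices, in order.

9th selection = 178 + 8×200 = 1778
10th: 1778 + 200 = 1978
11th: 1978 + 200 = 2178
12th: 2178 + 200 = 2378
13th: 2378 + 200 = 2578
14th: 2578 + 200 = 2778

1778, 1978, 2178, 2378, 2578, 2778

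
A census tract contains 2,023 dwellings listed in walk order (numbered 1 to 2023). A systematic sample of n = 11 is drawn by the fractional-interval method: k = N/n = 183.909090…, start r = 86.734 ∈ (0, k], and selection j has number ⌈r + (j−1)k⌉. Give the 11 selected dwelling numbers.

87, 271, 455, 639, 823, 1007, 1191, 1375, 1559, 1742, 1926

j=1: r + 0k = 86.734 → ⌈·⌉ = 87
j=2: r + 1k = 270.643090… → ⌈·⌉ = 271
j=3: r + 2k = 454.552181… → ⌈·⌉ = 455
j=4: r + 3k = 638.461272… → ⌈·⌉ = 639
j=5: r + 4k = 822.370363… → ⌈·⌉ = 823
j=6: r + 5k = 1006.279454… → ⌈·⌉ = 1007
j=7: r + 6k = 1190.188545… → ⌈·⌉ = 1191
j=8: r + 7k = 1374.097636… → ⌈·⌉ = 1375
j=9: r + 8k = 1558.006727… → ⌈·⌉ = 1559
j=10: r + 9k = 1741.915818… → ⌈·⌉ = 1742
j=11: r + 10k = 1925.824909… → ⌈·⌉ = 1926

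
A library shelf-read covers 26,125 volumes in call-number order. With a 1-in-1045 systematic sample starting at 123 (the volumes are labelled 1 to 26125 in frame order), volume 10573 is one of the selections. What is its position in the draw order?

k = 1045
position = (10573 − 123)/1045 + 1 = 10450/1045 + 1 = 10 + 1 = 11

11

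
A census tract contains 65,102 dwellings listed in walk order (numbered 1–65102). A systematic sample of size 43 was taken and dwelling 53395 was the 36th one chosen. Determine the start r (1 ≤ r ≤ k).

405

k = 65102/43 = 1514
r = 53395 − (36−1)×1514 = 53395 − 52990 = 405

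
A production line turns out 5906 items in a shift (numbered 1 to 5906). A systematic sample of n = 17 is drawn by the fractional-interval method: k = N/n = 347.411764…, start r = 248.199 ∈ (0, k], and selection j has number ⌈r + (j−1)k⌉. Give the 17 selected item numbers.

249, 596, 944, 1291, 1638, 1986, 2333, 2681, 3028, 3375, 3723, 4070, 4418, 4765, 5112, 5460, 5807

j=1: r + 0k = 248.199 → ⌈·⌉ = 249
j=2: r + 1k = 595.610764… → ⌈·⌉ = 596
j=3: r + 2k = 943.022529… → ⌈·⌉ = 944
j=4: r + 3k = 1290.434294… → ⌈·⌉ = 1291
j=5: r + 4k = 1637.846058… → ⌈·⌉ = 1638
j=6: r + 5k = 1985.257823… → ⌈·⌉ = 1986
j=7: r + 6k = 2332.669588… → ⌈·⌉ = 2333
j=8: r + 7k = 2680.081352… → ⌈·⌉ = 2681
j=9: r + 8k = 3027.493117… → ⌈·⌉ = 3028
j=10: r + 9k = 3374.904882… → ⌈·⌉ = 3375
j=11: r + 10k = 3722.316647… → ⌈·⌉ = 3723
j=12: r + 11k = 4069.728411… → ⌈·⌉ = 4070
j=13: r + 12k = 4417.140176… → ⌈·⌉ = 4418
j=14: r + 13k = 4764.551941… → ⌈·⌉ = 4765
j=15: r + 14k = 5111.963705… → ⌈·⌉ = 5112
j=16: r + 15k = 5459.375470… → ⌈·⌉ = 5460
j=17: r + 16k = 5806.787235… → ⌈·⌉ = 5807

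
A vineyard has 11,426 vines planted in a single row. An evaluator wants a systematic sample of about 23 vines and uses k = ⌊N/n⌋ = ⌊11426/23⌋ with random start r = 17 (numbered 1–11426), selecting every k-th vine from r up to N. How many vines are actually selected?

24

k = ⌊11426/23⌋ = 496
Achieved size = ⌊(11426 − 17)/496⌋ + 1 = ⌊11409/496⌋ + 1 = 23 + 1 = 24
(last selection: 17 + 23×496 = 11425 ≤ 11426; next would be 11921 > 11426)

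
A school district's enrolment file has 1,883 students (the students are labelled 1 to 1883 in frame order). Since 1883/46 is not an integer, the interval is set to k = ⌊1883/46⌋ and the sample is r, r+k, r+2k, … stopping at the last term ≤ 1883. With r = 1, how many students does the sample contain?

k = ⌊1883/46⌋ = 40
Achieved size = ⌊(1883 − 1)/40⌋ + 1 = ⌊1882/40⌋ + 1 = 47 + 1 = 48
(last selection: 1 + 47×40 = 1881 ≤ 1883; next would be 1921 > 1883)

48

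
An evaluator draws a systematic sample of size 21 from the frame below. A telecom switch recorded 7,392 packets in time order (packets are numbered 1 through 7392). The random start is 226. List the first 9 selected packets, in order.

k = N/n = 7392/21 = 352
packet 1: 226
packet 2: 226 + 352 = 578
packet 3: 578 + 352 = 930
packet 4: 930 + 352 = 1282
packet 5: 1282 + 352 = 1634
packet 6: 1634 + 352 = 1986
packet 7: 1986 + 352 = 2338
packet 8: 2338 + 352 = 2690
packet 9: 2690 + 352 = 3042

226, 578, 930, 1282, 1634, 1986, 2338, 2690, 3042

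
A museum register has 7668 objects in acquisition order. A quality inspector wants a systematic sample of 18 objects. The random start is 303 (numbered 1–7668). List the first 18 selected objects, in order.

k = N/n = 7668/18 = 426
object 1: 303
object 2: 303 + 426 = 729
object 3: 729 + 426 = 1155
object 4: 1155 + 426 = 1581
object 5: 1581 + 426 = 2007
object 6: 2007 + 426 = 2433
object 7: 2433 + 426 = 2859
object 8: 2859 + 426 = 3285
object 9: 3285 + 426 = 3711
object 10: 3711 + 426 = 4137
object 11: 4137 + 426 = 4563
object 12: 4563 + 426 = 4989
object 13: 4989 + 426 = 5415
object 14: 5415 + 426 = 5841
object 15: 5841 + 426 = 6267
object 16: 6267 + 426 = 6693
object 17: 6693 + 426 = 7119
object 18: 7119 + 426 = 7545

303, 729, 1155, 1581, 2007, 2433, 2859, 3285, 3711, 4137, 4563, 4989, 5415, 5841, 6267, 6693, 7119, 7545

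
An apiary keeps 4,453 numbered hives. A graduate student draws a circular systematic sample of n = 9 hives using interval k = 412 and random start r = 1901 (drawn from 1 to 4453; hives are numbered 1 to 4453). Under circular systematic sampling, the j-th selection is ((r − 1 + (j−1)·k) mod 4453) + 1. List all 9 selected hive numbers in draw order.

1901, 2313, 2725, 3137, 3549, 3961, 4373, 332, 744

Selection 1: 1901
Selection 2: 1901 + 412 = 2313
Selection 3: 2313 + 412 = 2725
Selection 4: 2725 + 412 = 3137
Selection 5: 3137 + 412 = 3549
Selection 6: 3549 + 412 = 3961
Selection 7: 3961 + 412 = 4373
Selection 8: 4373 + 412 = 4785 → 4785 − 4453 = 332
Selection 9: 332 + 412 = 744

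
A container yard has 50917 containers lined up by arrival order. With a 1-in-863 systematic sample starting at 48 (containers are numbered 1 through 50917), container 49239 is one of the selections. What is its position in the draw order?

58

k = 863
position = (49239 − 48)/863 + 1 = 49191/863 + 1 = 57 + 1 = 58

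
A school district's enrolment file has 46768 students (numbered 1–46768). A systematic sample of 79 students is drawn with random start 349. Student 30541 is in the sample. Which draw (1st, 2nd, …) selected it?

k = 46768/79 = 592
position = (30541 − 349)/592 + 1 = 30192/592 + 1 = 51 + 1 = 52

52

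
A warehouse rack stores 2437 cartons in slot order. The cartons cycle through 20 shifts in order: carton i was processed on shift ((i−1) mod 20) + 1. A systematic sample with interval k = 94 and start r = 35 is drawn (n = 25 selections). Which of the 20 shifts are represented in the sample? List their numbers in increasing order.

1, 3, 5, 7, 9, 11, 13, 15, 17, 19

Consecutive selections differ by k = 94, so their shift numbers differ by 94 mod 20 = 14.
gcd(94, 20) = 2, so the sample visits 20/2 = 10 distinct residues mod 20.
Start 35 is shift 15; the shifts hit are 1, 3, 5, 7, 9, 11, 13, 15, 17, 19.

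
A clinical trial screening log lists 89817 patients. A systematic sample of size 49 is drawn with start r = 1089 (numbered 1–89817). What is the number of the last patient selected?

89073

k = 89817/49 = 1833
49th selection = r + (49−1)·k = 1089 + 48×1833 = 1089 + 87984 = 89073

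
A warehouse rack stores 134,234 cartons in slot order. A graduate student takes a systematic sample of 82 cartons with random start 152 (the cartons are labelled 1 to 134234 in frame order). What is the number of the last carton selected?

k = 134234/82 = 1637
82nd selection = r + (82−1)·k = 152 + 81×1637 = 152 + 132597 = 132749

132749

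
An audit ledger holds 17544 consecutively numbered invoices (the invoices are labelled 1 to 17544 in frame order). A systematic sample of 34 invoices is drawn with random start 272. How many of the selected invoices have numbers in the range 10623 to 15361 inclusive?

9

k = 17544/34 = 516
First selection ≥ 10623: 272 + ⌈(10623−272)/516⌉·516 = 272 + 21×516 = 11108
Last selection ≤ 15361: 272 + ⌊(15361−272)/516⌋·516 = 272 + 29×516 = 15236
Count = 29 − 21 + 1 = 9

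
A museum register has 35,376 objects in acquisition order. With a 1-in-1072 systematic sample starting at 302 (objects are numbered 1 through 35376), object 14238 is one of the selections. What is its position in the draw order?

14

k = 1072
position = (14238 − 302)/1072 + 1 = 13936/1072 + 1 = 13 + 1 = 14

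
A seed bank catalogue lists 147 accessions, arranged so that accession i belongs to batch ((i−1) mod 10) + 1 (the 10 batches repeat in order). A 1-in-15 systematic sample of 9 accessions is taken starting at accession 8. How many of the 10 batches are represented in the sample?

Consecutive selections differ by k = 15, so their batch numbers differ by 15 mod 10 = 5.
gcd(15, 10) = 5, so the sample visits 10/5 = 2 distinct residues mod 10.
Start 8 is batch 8; the batches hit are 3, 8.

2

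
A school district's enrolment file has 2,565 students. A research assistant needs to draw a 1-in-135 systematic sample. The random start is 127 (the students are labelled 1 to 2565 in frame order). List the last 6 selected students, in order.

14th selection = 127 + 13×135 = 1882
15th: 1882 + 135 = 2017
16th: 2017 + 135 = 2152
17th: 2152 + 135 = 2287
18th: 2287 + 135 = 2422
19th: 2422 + 135 = 2557

1882, 2017, 2152, 2287, 2422, 2557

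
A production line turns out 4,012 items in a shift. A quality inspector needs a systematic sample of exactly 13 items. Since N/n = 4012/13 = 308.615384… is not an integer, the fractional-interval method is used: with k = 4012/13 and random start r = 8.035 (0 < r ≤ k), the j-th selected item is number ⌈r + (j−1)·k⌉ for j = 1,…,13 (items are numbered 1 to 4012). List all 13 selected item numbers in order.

j=1: r + 0k = 8.035 → ⌈·⌉ = 9
j=2: r + 1k = 316.650384… → ⌈·⌉ = 317
j=3: r + 2k = 625.265769… → ⌈·⌉ = 626
j=4: r + 3k = 933.881153… → ⌈·⌉ = 934
j=5: r + 4k = 1242.496538… → ⌈·⌉ = 1243
j=6: r + 5k = 1551.111923… → ⌈·⌉ = 1552
j=7: r + 6k = 1859.727307… → ⌈·⌉ = 1860
j=8: r + 7k = 2168.342692… → ⌈·⌉ = 2169
j=9: r + 8k = 2476.958076… → ⌈·⌉ = 2477
j=10: r + 9k = 2785.573461… → ⌈·⌉ = 2786
j=11: r + 10k = 3094.188846… → ⌈·⌉ = 3095
j=12: r + 11k = 3402.804230… → ⌈·⌉ = 3403
j=13: r + 12k = 3711.419615… → ⌈·⌉ = 3712

9, 317, 626, 934, 1243, 1552, 1860, 2169, 2477, 2786, 3095, 3403, 3712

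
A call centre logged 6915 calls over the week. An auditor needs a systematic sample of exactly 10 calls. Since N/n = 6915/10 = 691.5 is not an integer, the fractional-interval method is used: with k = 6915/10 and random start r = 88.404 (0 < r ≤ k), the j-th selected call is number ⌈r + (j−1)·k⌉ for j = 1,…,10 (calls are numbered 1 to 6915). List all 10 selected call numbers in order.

j=1: r + 0k = 88.404 → ⌈·⌉ = 89
j=2: r + 1k = 779.904 → ⌈·⌉ = 780
j=3: r + 2k = 1471.404 → ⌈·⌉ = 1472
j=4: r + 3k = 2162.904 → ⌈·⌉ = 2163
j=5: r + 4k = 2854.404 → ⌈·⌉ = 2855
j=6: r + 5k = 3545.904 → ⌈·⌉ = 3546
j=7: r + 6k = 4237.404 → ⌈·⌉ = 4238
j=8: r + 7k = 4928.904 → ⌈·⌉ = 4929
j=9: r + 8k = 5620.404 → ⌈·⌉ = 5621
j=10: r + 9k = 6311.904 → ⌈·⌉ = 6312

89, 780, 1472, 2163, 2855, 3546, 4238, 4929, 5621, 6312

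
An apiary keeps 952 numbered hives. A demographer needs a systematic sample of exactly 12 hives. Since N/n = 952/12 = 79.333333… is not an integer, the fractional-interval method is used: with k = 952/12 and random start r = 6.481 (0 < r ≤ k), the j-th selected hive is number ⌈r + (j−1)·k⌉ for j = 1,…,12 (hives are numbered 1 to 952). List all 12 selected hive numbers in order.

j=1: r + 0k = 6.481 → ⌈·⌉ = 7
j=2: r + 1k = 85.814333… → ⌈·⌉ = 86
j=3: r + 2k = 165.147666… → ⌈·⌉ = 166
j=4: r + 3k = 244.481 → ⌈·⌉ = 245
j=5: r + 4k = 323.814333… → ⌈·⌉ = 324
j=6: r + 5k = 403.147666… → ⌈·⌉ = 404
j=7: r + 6k = 482.481 → ⌈·⌉ = 483
j=8: r + 7k = 561.814333… → ⌈·⌉ = 562
j=9: r + 8k = 641.147666… → ⌈·⌉ = 642
j=10: r + 9k = 720.481 → ⌈·⌉ = 721
j=11: r + 10k = 799.814333… → ⌈·⌉ = 800
j=12: r + 11k = 879.147666… → ⌈·⌉ = 880

7, 86, 166, 245, 324, 404, 483, 562, 642, 721, 800, 880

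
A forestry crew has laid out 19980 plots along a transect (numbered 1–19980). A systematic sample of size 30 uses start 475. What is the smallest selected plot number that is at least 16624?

17125

k = 19980/30 = 666
Steps past start: ⌈(16624 − 475)/666⌉ = ⌈16149/666⌉ = 25
Selected plot: 475 + 25×666 = 17125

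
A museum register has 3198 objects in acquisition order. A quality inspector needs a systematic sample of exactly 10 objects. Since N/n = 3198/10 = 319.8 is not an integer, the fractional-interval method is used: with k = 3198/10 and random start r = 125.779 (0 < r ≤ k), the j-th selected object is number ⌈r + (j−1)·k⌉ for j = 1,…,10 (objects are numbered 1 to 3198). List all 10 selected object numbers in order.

126, 446, 766, 1086, 1405, 1725, 2045, 2365, 2685, 3004

j=1: r + 0k = 125.779 → ⌈·⌉ = 126
j=2: r + 1k = 445.579 → ⌈·⌉ = 446
j=3: r + 2k = 765.379 → ⌈·⌉ = 766
j=4: r + 3k = 1085.179 → ⌈·⌉ = 1086
j=5: r + 4k = 1404.979 → ⌈·⌉ = 1405
j=6: r + 5k = 1724.779 → ⌈·⌉ = 1725
j=7: r + 6k = 2044.579 → ⌈·⌉ = 2045
j=8: r + 7k = 2364.379 → ⌈·⌉ = 2365
j=9: r + 8k = 2684.179 → ⌈·⌉ = 2685
j=10: r + 9k = 3003.979 → ⌈·⌉ = 3004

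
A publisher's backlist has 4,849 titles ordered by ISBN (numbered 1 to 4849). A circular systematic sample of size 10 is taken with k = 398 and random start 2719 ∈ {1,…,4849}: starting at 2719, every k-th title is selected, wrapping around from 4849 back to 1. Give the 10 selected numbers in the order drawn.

2719, 3117, 3515, 3913, 4311, 4709, 258, 656, 1054, 1452

Selection 1: 2719
Selection 2: 2719 + 398 = 3117
Selection 3: 3117 + 398 = 3515
Selection 4: 3515 + 398 = 3913
Selection 5: 3913 + 398 = 4311
Selection 6: 4311 + 398 = 4709
Selection 7: 4709 + 398 = 5107 → 5107 − 4849 = 258
Selection 8: 258 + 398 = 656
Selection 9: 656 + 398 = 1054
Selection 10: 1054 + 398 = 1452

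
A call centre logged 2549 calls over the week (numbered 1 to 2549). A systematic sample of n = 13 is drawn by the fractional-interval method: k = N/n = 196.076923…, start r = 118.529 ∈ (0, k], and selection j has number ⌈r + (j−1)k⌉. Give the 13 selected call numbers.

119, 315, 511, 707, 903, 1099, 1295, 1492, 1688, 1884, 2080, 2276, 2472

j=1: r + 0k = 118.529 → ⌈·⌉ = 119
j=2: r + 1k = 314.605923… → ⌈·⌉ = 315
j=3: r + 2k = 510.682846… → ⌈·⌉ = 511
j=4: r + 3k = 706.759769… → ⌈·⌉ = 707
j=5: r + 4k = 902.836692… → ⌈·⌉ = 903
j=6: r + 5k = 1098.913615… → ⌈·⌉ = 1099
j=7: r + 6k = 1294.990538… → ⌈·⌉ = 1295
j=8: r + 7k = 1491.067461… → ⌈·⌉ = 1492
j=9: r + 8k = 1687.144384… → ⌈·⌉ = 1688
j=10: r + 9k = 1883.221307… → ⌈·⌉ = 1884
j=11: r + 10k = 2079.298230… → ⌈·⌉ = 2080
j=12: r + 11k = 2275.375153… → ⌈·⌉ = 2276
j=13: r + 12k = 2471.452076… → ⌈·⌉ = 2472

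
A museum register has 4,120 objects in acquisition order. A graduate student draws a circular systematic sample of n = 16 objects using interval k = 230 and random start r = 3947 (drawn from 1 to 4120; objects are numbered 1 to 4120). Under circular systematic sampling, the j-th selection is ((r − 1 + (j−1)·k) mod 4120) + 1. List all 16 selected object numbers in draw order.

Selection 1: 3947
Selection 2: 3947 + 230 = 4177 → 4177 − 4120 = 57
Selection 3: 57 + 230 = 287
Selection 4: 287 + 230 = 517
Selection 5: 517 + 230 = 747
Selection 6: 747 + 230 = 977
Selection 7: 977 + 230 = 1207
Selection 8: 1207 + 230 = 1437
Selection 9: 1437 + 230 = 1667
Selection 10: 1667 + 230 = 1897
Selection 11: 1897 + 230 = 2127
Selection 12: 2127 + 230 = 2357
Selection 13: 2357 + 230 = 2587
Selection 14: 2587 + 230 = 2817
Selection 15: 2817 + 230 = 3047
Selection 16: 3047 + 230 = 3277

3947, 57, 287, 517, 747, 977, 1207, 1437, 1667, 1897, 2127, 2357, 2587, 2817, 3047, 3277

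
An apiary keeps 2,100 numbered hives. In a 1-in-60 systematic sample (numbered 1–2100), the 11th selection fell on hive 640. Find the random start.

40

k = 60
r = 640 − (11−1)×60 = 640 − 600 = 40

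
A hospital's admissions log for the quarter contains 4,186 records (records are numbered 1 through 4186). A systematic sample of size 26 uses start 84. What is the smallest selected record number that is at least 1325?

k = 4186/26 = 161
Steps past start: ⌈(1325 − 84)/161⌉ = ⌈1241/161⌉ = 8
Selected record: 84 + 8×161 = 1372

1372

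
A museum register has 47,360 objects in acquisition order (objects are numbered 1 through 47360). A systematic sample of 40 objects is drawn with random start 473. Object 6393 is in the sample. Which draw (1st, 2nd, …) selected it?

k = 47360/40 = 1184
position = (6393 − 473)/1184 + 1 = 5920/1184 + 1 = 5 + 1 = 6

6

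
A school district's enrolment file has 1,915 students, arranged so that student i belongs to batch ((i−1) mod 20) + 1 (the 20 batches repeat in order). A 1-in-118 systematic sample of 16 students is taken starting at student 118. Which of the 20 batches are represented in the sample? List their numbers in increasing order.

Consecutive selections differ by k = 118, so their batch numbers differ by 118 mod 20 = 18.
gcd(118, 20) = 2, so the sample visits 20/2 = 10 distinct residues mod 20.
Start 118 is batch 18; the batches hit are 2, 4, 6, 8, 10, 12, 14, 16, 18, 20.

2, 4, 6, 8, 10, 12, 14, 16, 18, 20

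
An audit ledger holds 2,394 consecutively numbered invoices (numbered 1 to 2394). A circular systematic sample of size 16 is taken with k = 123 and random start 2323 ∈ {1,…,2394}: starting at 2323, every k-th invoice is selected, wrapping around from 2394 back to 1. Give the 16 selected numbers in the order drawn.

2323, 52, 175, 298, 421, 544, 667, 790, 913, 1036, 1159, 1282, 1405, 1528, 1651, 1774

Selection 1: 2323
Selection 2: 2323 + 123 = 2446 → 2446 − 2394 = 52
Selection 3: 52 + 123 = 175
Selection 4: 175 + 123 = 298
Selection 5: 298 + 123 = 421
Selection 6: 421 + 123 = 544
Selection 7: 544 + 123 = 667
Selection 8: 667 + 123 = 790
Selection 9: 790 + 123 = 913
Selection 10: 913 + 123 = 1036
Selection 11: 1036 + 123 = 1159
Selection 12: 1159 + 123 = 1282
Selection 13: 1282 + 123 = 1405
Selection 14: 1405 + 123 = 1528
Selection 15: 1528 + 123 = 1651
Selection 16: 1651 + 123 = 1774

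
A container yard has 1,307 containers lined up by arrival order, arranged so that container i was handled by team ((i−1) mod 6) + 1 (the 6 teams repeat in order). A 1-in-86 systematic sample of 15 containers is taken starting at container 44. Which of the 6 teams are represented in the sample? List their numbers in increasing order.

Consecutive selections differ by k = 86, so their team numbers differ by 86 mod 6 = 2.
gcd(86, 6) = 2, so the sample visits 6/2 = 3 distinct residues mod 6.
Start 44 is team 2; the teams hit are 2, 4, 6.

2, 4, 6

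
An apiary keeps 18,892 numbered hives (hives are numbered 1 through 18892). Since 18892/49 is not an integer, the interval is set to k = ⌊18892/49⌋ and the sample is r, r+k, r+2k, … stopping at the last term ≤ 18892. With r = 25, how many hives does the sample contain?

k = ⌊18892/49⌋ = 385
Achieved size = ⌊(18892 − 25)/385⌋ + 1 = ⌊18867/385⌋ + 1 = 49 + 1 = 50
(last selection: 25 + 49×385 = 18890 ≤ 18892; next would be 19275 > 18892)

50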